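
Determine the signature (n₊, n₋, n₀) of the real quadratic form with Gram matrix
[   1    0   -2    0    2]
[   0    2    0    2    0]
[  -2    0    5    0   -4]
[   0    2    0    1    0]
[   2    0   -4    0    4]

step 0: pivot 1 → sign +
step 1: pivot 2 → sign +
step 2: pivot 1 → sign +
step 3: pivot -1 → sign −
step 4: row/col 4 already zero → sign 0
signature = (3, 1, 1)

Answer: (3, 1, 1)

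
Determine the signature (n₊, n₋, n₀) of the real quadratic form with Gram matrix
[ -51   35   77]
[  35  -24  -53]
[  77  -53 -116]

step 0: pivot -51 → sign −
step 1: pivot 1/51 → sign +
step 2: pivot -1 → sign −
signature = (1, 2, 0)

Answer: (1, 2, 0)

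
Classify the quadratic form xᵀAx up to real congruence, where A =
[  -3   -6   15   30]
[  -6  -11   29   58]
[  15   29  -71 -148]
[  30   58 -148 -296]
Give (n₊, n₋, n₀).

Answer: (2, 1, 1)

Derivation:
step 0: pivot -3 → sign −
step 1: pivot 1 → sign +
step 2: pivot 3 → sign +
step 3: row/col 3 already zero → sign 0
signature = (2, 1, 1)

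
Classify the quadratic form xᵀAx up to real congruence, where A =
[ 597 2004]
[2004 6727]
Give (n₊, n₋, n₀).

Answer: (2, 0, 0)

Derivation:
step 0: pivot 597 → sign +
step 1: pivot 1/199 → sign +
signature = (2, 0, 0)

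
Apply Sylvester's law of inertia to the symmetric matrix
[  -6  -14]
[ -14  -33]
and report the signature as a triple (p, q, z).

step 0: pivot -6 → sign −
step 1: pivot -1/3 → sign −
signature = (0, 2, 0)

Answer: (0, 2, 0)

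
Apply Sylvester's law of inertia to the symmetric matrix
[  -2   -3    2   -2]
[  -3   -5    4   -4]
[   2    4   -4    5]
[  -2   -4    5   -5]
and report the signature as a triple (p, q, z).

Answer: (1, 3, 0)

Derivation:
step 0: pivot -2 → sign −
step 1: pivot -1/2 → sign −
step 2: pivot -1 → sign −
step 3: pivot 1 → sign +
signature = (1, 3, 0)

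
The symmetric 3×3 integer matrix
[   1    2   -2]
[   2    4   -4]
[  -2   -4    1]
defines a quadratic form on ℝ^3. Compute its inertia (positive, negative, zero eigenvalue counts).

step 0: pivot 1 → sign +
step 1: pivot -3 → sign −
step 2: row/col 2 already zero → sign 0
signature = (1, 1, 1)

Answer: (1, 1, 1)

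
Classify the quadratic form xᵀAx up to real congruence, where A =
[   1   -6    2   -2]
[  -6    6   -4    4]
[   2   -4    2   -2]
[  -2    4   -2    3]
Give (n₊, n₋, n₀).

Answer: (3, 1, 0)

Derivation:
step 0: pivot 1 → sign +
step 1: pivot -30 → sign −
step 2: pivot 2/15 → sign +
step 3: pivot 1 → sign +
signature = (3, 1, 0)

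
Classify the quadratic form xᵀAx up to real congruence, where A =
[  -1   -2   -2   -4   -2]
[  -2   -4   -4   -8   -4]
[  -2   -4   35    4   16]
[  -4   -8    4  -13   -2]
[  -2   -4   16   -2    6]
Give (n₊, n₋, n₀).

Answer: (1, 3, 1)

Derivation:
step 0: pivot -1 → sign −
step 1: pivot 39 → sign +
step 2: pivot -9/13 → sign −
step 3: pivot -2/9 → sign −
step 4: row/col 4 already zero → sign 0
signature = (1, 3, 1)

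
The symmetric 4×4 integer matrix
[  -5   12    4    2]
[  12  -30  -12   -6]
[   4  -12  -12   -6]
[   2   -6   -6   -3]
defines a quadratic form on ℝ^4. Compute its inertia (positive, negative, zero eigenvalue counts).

Answer: (0, 3, 1)

Derivation:
step 0: pivot -5 → sign −
step 1: pivot -6/5 → sign −
step 2: pivot -4 → sign −
step 3: row/col 3 already zero → sign 0
signature = (0, 3, 1)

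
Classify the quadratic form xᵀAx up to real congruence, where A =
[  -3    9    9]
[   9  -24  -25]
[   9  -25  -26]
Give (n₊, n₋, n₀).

Answer: (1, 2, 0)

Derivation:
step 0: pivot -3 → sign −
step 1: pivot 3 → sign +
step 2: pivot -1/3 → sign −
signature = (1, 2, 0)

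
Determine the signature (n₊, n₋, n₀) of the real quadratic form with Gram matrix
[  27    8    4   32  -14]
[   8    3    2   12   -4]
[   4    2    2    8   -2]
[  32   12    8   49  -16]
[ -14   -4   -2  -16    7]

Answer: (4, 1, 0)

Derivation:
step 0: pivot 27 → sign +
step 1: pivot 17/27 → sign +
step 2: pivot 6/17 → sign +
step 3: pivot 1 → sign +
step 4: pivot -1/3 → sign −
signature = (4, 1, 0)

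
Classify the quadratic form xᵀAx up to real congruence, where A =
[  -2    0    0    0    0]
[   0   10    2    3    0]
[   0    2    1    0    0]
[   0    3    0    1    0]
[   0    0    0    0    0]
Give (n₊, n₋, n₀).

step 0: pivot -2 → sign −
step 1: pivot 10 → sign +
step 2: pivot 3/5 → sign +
step 3: pivot -1/2 → sign −
step 4: row/col 4 already zero → sign 0
signature = (2, 2, 1)

Answer: (2, 2, 1)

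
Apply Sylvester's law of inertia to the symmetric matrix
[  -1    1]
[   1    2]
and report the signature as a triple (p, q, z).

Answer: (1, 1, 0)

Derivation:
step 0: pivot -1 → sign −
step 1: pivot 3 → sign +
signature = (1, 1, 0)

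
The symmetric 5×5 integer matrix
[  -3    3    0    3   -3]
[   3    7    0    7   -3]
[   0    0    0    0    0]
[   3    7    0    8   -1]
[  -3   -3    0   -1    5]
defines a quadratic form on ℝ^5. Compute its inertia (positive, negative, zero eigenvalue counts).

step 0: pivot -3 → sign −
step 1: pivot 10 → sign +
step 2: pivot 1 → sign +
step 3: pivot 2/5 → sign +
step 4: row/col 4 already zero → sign 0
signature = (3, 1, 1)

Answer: (3, 1, 1)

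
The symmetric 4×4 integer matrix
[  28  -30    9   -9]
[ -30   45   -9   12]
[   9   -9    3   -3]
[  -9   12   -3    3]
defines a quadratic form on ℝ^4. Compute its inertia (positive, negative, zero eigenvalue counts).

step 0: pivot 28 → sign +
step 1: pivot 90/7 → sign +
step 2: pivot 3/40 → sign +
step 3: pivot -1 → sign −
signature = (3, 1, 0)

Answer: (3, 1, 0)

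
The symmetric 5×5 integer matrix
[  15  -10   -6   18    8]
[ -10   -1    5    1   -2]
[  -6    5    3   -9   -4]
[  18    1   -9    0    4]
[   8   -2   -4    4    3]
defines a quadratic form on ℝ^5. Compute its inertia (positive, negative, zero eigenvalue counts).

step 0: pivot 15 → sign +
step 1: pivot -23/3 → sign −
step 2: pivot 84/115 → sign +
step 3: pivot 3/7 → sign +
step 4: row/col 4 already zero → sign 0
signature = (3, 1, 1)

Answer: (3, 1, 1)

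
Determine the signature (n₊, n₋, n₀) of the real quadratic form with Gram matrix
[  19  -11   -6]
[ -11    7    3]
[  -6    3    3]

Answer: (3, 0, 0)

Derivation:
step 0: pivot 19 → sign +
step 1: pivot 12/19 → sign +
step 2: pivot 3/4 → sign +
signature = (3, 0, 0)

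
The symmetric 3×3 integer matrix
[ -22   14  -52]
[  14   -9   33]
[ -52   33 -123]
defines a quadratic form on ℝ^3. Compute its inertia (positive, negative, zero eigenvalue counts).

step 0: pivot -22 → sign −
step 1: pivot -1/11 → sign −
step 2: row/col 2 already zero → sign 0
signature = (0, 2, 1)

Answer: (0, 2, 1)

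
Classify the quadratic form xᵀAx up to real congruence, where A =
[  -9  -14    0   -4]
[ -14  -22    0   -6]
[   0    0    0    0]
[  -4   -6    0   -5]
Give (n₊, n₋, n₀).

Answer: (0, 3, 1)

Derivation:
step 0: pivot -9 → sign −
step 1: pivot -2/9 → sign −
step 2: pivot -3 → sign −
step 3: row/col 3 already zero → sign 0
signature = (0, 3, 1)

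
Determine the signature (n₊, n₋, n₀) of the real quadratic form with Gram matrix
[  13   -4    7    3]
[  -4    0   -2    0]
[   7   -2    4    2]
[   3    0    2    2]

step 0: pivot 13 → sign +
step 1: pivot -16/13 → sign −
step 2: pivot 1/4 → sign +
step 3: pivot 1 → sign +
signature = (3, 1, 0)

Answer: (3, 1, 0)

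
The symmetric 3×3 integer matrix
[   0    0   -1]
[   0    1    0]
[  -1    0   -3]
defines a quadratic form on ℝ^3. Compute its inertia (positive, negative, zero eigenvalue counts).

Answer: (2, 1, 0)

Derivation:
step 0: pivot 1 → sign +
step 1: pivot -3 → sign −
step 2: pivot 1/3 → sign +
signature = (2, 1, 0)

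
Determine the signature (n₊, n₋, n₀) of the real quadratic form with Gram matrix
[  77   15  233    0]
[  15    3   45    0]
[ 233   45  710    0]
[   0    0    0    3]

step 0: pivot 77 → sign +
step 1: pivot 6/77 → sign +
step 2: pivot 3 → sign +
step 3: pivot 3 → sign +
signature = (4, 0, 0)

Answer: (4, 0, 0)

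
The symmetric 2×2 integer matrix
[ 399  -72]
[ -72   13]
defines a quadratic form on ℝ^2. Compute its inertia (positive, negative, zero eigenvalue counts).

Answer: (2, 0, 0)

Derivation:
step 0: pivot 399 → sign +
step 1: pivot 1/133 → sign +
signature = (2, 0, 0)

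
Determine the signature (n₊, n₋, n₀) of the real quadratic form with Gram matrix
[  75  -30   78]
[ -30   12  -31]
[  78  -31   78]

Answer: (2, 1, 0)

Derivation:
step 0: pivot 75 → sign +
step 1: pivot -78/25 → sign −
step 2: pivot 1/78 → sign +
signature = (2, 1, 0)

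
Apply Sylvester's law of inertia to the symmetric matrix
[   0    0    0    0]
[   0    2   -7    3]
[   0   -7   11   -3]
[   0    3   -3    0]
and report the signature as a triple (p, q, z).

Answer: (1, 2, 1)

Derivation:
step 0: pivot 2 → sign +
step 1: pivot -27/2 → sign −
step 2: pivot -1/3 → sign −
step 3: row/col 3 already zero → sign 0
signature = (1, 2, 1)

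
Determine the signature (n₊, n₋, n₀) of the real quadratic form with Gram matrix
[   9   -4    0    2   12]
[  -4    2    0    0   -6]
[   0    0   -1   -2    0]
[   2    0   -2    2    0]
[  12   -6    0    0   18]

step 0: pivot 9 → sign +
step 1: pivot 2/9 → sign +
step 2: pivot -1 → sign −
step 3: pivot 2 → sign +
step 4: row/col 4 already zero → sign 0
signature = (3, 1, 1)

Answer: (3, 1, 1)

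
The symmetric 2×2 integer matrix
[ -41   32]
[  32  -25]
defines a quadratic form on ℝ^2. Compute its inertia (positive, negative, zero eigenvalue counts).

step 0: pivot -41 → sign −
step 1: pivot -1/41 → sign −
signature = (0, 2, 0)

Answer: (0, 2, 0)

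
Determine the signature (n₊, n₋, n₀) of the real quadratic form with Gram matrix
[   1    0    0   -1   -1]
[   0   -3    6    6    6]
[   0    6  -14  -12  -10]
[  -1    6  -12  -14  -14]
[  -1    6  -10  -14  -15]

Answer: (2, 3, 0)

Derivation:
step 0: pivot 1 → sign +
step 1: pivot -3 → sign −
step 2: pivot -2 → sign −
step 3: pivot -3 → sign −
step 4: pivot 1 → sign +
signature = (2, 3, 0)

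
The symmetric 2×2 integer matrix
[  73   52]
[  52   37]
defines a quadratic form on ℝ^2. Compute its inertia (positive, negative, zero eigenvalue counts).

step 0: pivot 73 → sign +
step 1: pivot -3/73 → sign −
signature = (1, 1, 0)

Answer: (1, 1, 0)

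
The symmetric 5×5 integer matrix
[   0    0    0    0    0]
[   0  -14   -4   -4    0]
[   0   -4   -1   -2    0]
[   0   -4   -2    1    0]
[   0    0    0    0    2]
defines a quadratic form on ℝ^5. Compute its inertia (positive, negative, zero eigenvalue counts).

Answer: (2, 2, 1)

Derivation:
step 0: pivot -14 → sign −
step 1: pivot 1/7 → sign +
step 2: pivot -3 → sign −
step 3: pivot 2 → sign +
step 4: row/col 4 already zero → sign 0
signature = (2, 2, 1)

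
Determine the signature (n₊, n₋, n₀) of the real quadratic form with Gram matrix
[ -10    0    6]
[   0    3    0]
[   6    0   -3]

Answer: (2, 1, 0)

Derivation:
step 0: pivot -10 → sign −
step 1: pivot 3 → sign +
step 2: pivot 3/5 → sign +
signature = (2, 1, 0)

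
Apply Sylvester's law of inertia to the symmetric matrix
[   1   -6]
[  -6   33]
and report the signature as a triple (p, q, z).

Answer: (1, 1, 0)

Derivation:
step 0: pivot 1 → sign +
step 1: pivot -3 → sign −
signature = (1, 1, 0)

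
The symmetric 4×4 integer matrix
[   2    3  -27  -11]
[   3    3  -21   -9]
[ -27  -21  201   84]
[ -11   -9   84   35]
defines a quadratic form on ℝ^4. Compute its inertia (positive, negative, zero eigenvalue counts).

Answer: (2, 2, 0)

Derivation:
step 0: pivot 2 → sign +
step 1: pivot -3/2 → sign −
step 2: pivot 90 → sign +
step 3: pivot -1/10 → sign −
signature = (2, 2, 0)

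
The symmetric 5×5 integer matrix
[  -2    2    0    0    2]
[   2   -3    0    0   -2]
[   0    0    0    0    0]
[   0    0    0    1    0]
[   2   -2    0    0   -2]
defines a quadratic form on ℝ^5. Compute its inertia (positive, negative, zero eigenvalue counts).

Answer: (1, 2, 2)

Derivation:
step 0: pivot -2 → sign −
step 1: pivot -1 → sign −
step 2: pivot 1 → sign +
step 3: row/col 3 already zero → sign 0
step 4: row/col 4 already zero → sign 0
signature = (1, 2, 2)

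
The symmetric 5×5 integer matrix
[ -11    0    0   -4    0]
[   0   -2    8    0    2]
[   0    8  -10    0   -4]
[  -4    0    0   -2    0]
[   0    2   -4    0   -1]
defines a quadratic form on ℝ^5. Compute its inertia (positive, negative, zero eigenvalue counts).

step 0: pivot -11 → sign −
step 1: pivot -2 → sign −
step 2: pivot 22 → sign +
step 3: pivot -6/11 → sign −
step 4: pivot 3/11 → sign +
signature = (2, 3, 0)

Answer: (2, 3, 0)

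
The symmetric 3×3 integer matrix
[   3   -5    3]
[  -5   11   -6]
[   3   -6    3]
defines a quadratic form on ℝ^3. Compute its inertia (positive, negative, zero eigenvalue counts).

step 0: pivot 3 → sign +
step 1: pivot 8/3 → sign +
step 2: pivot -3/8 → sign −
signature = (2, 1, 0)

Answer: (2, 1, 0)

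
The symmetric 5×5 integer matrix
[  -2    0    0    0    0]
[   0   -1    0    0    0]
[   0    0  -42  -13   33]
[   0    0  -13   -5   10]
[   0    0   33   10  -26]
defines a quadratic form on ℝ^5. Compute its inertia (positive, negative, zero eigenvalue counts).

Answer: (0, 5, 0)

Derivation:
step 0: pivot -2 → sign −
step 1: pivot -1 → sign −
step 2: pivot -42 → sign −
step 3: pivot -41/42 → sign −
step 4: pivot -1/41 → sign −
signature = (0, 5, 0)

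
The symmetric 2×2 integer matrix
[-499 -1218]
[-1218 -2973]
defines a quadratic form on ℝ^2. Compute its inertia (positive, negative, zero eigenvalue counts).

Answer: (0, 2, 0)

Derivation:
step 0: pivot -499 → sign −
step 1: pivot -3/499 → sign −
signature = (0, 2, 0)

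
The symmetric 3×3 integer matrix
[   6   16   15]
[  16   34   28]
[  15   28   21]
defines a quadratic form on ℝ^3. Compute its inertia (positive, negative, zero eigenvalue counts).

step 0: pivot 6 → sign +
step 1: pivot -26/3 → sign −
step 2: pivot 3/26 → sign +
signature = (2, 1, 0)

Answer: (2, 1, 0)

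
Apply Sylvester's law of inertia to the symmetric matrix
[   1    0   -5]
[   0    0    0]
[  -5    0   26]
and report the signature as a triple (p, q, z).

Answer: (2, 0, 1)

Derivation:
step 0: pivot 1 → sign +
step 1: pivot 1 → sign +
step 2: row/col 2 already zero → sign 0
signature = (2, 0, 1)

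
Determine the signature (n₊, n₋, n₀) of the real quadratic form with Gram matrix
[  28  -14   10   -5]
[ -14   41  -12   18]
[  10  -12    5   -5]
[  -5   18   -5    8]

Answer: (3, 1, 0)

Derivation:
step 0: pivot 28 → sign +
step 1: pivot 34 → sign +
step 2: pivot -3/238 → sign −
step 3: pivot 1/12 → sign +
signature = (3, 1, 0)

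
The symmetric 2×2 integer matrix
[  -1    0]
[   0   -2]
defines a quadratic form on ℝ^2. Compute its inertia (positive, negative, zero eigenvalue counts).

step 0: pivot -1 → sign −
step 1: pivot -2 → sign −
signature = (0, 2, 0)

Answer: (0, 2, 0)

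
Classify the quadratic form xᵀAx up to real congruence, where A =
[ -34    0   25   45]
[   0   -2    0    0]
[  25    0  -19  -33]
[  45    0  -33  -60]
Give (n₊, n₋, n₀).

Answer: (0, 4, 0)

Derivation:
step 0: pivot -34 → sign −
step 1: pivot -2 → sign −
step 2: pivot -21/34 → sign −
step 3: pivot -3/7 → sign −
signature = (0, 4, 0)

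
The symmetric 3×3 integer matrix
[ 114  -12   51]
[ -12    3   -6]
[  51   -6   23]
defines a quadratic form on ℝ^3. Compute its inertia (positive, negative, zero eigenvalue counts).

Answer: (2, 1, 0)

Derivation:
step 0: pivot 114 → sign +
step 1: pivot 33/19 → sign +
step 2: pivot -1/22 → sign −
signature = (2, 1, 0)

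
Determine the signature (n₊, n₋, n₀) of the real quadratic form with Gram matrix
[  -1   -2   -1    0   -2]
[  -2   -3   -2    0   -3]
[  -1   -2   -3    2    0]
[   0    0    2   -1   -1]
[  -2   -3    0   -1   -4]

Answer: (2, 2, 1)

Derivation:
step 0: pivot -1 → sign −
step 1: pivot 1 → sign +
step 2: pivot -2 → sign −
step 3: pivot 1 → sign +
step 4: row/col 4 already zero → sign 0
signature = (2, 2, 1)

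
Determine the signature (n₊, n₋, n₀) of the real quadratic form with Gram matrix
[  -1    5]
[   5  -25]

Answer: (0, 1, 1)

Derivation:
step 0: pivot -1 → sign −
step 1: row/col 1 already zero → sign 0
signature = (0, 1, 1)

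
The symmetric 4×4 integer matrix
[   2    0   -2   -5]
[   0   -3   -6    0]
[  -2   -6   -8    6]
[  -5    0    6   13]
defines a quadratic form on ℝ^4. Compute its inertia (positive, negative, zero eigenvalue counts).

step 0: pivot 2 → sign +
step 1: pivot -3 → sign −
step 2: pivot 2 → sign +
step 3: row/col 3 already zero → sign 0
signature = (2, 1, 1)

Answer: (2, 1, 1)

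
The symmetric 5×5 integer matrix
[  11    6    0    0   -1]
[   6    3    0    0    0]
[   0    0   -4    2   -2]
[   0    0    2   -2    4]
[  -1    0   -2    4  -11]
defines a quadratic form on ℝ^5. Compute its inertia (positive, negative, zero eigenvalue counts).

Answer: (1, 3, 1)

Derivation:
step 0: pivot 11 → sign +
step 1: pivot -3/11 → sign −
step 2: pivot -4 → sign −
step 3: pivot -1 → sign −
step 4: row/col 4 already zero → sign 0
signature = (1, 3, 1)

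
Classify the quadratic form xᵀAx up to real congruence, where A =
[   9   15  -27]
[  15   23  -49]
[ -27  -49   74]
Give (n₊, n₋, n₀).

Answer: (2, 1, 0)

Derivation:
step 0: pivot 9 → sign +
step 1: pivot -2 → sign −
step 2: pivot 1 → sign +
signature = (2, 1, 0)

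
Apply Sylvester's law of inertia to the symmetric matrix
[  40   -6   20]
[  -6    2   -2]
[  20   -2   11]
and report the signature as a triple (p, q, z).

step 0: pivot 40 → sign +
step 1: pivot 11/10 → sign +
step 2: pivot 1/11 → sign +
signature = (3, 0, 0)

Answer: (3, 0, 0)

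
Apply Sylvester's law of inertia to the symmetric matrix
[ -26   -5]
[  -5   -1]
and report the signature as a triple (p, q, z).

step 0: pivot -26 → sign −
step 1: pivot -1/26 → sign −
signature = (0, 2, 0)

Answer: (0, 2, 0)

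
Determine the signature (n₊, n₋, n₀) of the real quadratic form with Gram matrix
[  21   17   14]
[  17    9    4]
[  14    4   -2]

step 0: pivot 21 → sign +
step 1: pivot -100/21 → sign −
step 2: pivot -1/25 → sign −
signature = (1, 2, 0)

Answer: (1, 2, 0)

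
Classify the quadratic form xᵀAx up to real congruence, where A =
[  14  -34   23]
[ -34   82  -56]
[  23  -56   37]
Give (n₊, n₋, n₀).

Answer: (1, 2, 0)

Derivation:
step 0: pivot 14 → sign +
step 1: pivot -4/7 → sign −
step 2: pivot -3/4 → sign −
signature = (1, 2, 0)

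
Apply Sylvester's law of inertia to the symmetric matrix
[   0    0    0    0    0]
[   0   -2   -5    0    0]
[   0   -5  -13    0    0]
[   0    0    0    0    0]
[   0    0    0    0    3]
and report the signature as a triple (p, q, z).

step 0: pivot -2 → sign −
step 1: pivot -1/2 → sign −
step 2: pivot 3 → sign +
step 3: row/col 3 already zero → sign 0
step 4: row/col 4 already zero → sign 0
signature = (1, 2, 2)

Answer: (1, 2, 2)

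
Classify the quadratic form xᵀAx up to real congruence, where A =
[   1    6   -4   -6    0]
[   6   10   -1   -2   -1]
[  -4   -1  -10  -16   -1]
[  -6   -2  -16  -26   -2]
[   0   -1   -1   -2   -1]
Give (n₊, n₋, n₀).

step 0: pivot 1 → sign +
step 1: pivot -26 → sign −
step 2: pivot -147/26 → sign −
step 3: pivot -6/49 → sign −
step 4: pivot -1/3 → sign −
signature = (1, 4, 0)

Answer: (1, 4, 0)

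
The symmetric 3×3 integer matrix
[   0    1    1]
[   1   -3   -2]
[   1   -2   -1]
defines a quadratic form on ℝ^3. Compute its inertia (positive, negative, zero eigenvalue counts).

step 0: pivot -3 → sign −
step 1: pivot 1/3 → sign +
step 2: row/col 2 already zero → sign 0
signature = (1, 1, 1)

Answer: (1, 1, 1)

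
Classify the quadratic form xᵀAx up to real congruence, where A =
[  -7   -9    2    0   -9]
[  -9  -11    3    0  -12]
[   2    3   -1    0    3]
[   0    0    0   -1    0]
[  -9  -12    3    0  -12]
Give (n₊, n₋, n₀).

step 0: pivot -7 → sign −
step 1: pivot 4/7 → sign +
step 2: pivot -3/4 → sign −
step 3: pivot -1 → sign −
step 4: row/col 4 already zero → sign 0
signature = (1, 3, 1)

Answer: (1, 3, 1)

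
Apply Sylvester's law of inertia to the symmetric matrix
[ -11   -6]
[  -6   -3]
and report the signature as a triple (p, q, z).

step 0: pivot -11 → sign −
step 1: pivot 3/11 → sign +
signature = (1, 1, 0)

Answer: (1, 1, 0)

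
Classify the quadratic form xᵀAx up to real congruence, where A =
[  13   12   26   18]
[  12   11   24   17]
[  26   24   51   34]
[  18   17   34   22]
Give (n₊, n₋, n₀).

Answer: (2, 2, 0)

Derivation:
step 0: pivot 13 → sign +
step 1: pivot -1/13 → sign −
step 2: pivot -1 → sign −
step 3: pivot 3 → sign +
signature = (2, 2, 0)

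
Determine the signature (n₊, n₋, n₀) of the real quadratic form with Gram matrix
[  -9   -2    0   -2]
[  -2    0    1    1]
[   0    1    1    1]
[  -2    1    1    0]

step 0: pivot -9 → sign −
step 1: pivot 4/9 → sign +
step 2: pivot -5/4 → sign −
step 3: pivot -1/5 → sign −
signature = (1, 3, 0)

Answer: (1, 3, 0)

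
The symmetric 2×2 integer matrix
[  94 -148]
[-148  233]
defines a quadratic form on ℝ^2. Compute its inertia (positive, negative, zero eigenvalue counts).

step 0: pivot 94 → sign +
step 1: pivot -1/47 → sign −
signature = (1, 1, 0)

Answer: (1, 1, 0)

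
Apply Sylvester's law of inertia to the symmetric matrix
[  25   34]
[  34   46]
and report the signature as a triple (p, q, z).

Answer: (1, 1, 0)

Derivation:
step 0: pivot 25 → sign +
step 1: pivot -6/25 → sign −
signature = (1, 1, 0)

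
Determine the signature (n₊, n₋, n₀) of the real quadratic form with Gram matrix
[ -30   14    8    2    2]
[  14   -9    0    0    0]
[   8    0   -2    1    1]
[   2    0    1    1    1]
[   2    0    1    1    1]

Answer: (1, 3, 1)

Derivation:
step 0: pivot -30 → sign −
step 1: pivot -37/15 → sign −
step 2: pivot 214/37 → sign +
step 3: pivot -3/214 → sign −
step 4: row/col 4 already zero → sign 0
signature = (1, 3, 1)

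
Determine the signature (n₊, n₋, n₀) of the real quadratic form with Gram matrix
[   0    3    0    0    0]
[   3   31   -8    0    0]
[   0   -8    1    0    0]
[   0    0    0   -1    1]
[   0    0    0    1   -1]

step 0: pivot 31 → sign +
step 1: pivot -9/31 → sign −
step 2: pivot 1 → sign +
step 3: pivot -1 → sign −
step 4: row/col 4 already zero → sign 0
signature = (2, 2, 1)

Answer: (2, 2, 1)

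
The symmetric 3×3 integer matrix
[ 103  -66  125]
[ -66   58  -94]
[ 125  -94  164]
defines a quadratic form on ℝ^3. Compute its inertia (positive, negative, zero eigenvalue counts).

step 0: pivot 103 → sign +
step 1: pivot 1618/103 → sign +
step 2: pivot -3/809 → sign −
signature = (2, 1, 0)

Answer: (2, 1, 0)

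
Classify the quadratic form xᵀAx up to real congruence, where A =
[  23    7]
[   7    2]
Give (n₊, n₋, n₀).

Answer: (1, 1, 0)

Derivation:
step 0: pivot 23 → sign +
step 1: pivot -3/23 → sign −
signature = (1, 1, 0)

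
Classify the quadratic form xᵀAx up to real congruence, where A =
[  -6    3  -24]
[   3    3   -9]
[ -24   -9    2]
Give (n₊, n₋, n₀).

step 0: pivot -6 → sign −
step 1: pivot 9/2 → sign +
step 2: row/col 2 already zero → sign 0
signature = (1, 1, 1)

Answer: (1, 1, 1)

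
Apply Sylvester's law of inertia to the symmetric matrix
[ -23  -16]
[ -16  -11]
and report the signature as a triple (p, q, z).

step 0: pivot -23 → sign −
step 1: pivot 3/23 → sign +
signature = (1, 1, 0)

Answer: (1, 1, 0)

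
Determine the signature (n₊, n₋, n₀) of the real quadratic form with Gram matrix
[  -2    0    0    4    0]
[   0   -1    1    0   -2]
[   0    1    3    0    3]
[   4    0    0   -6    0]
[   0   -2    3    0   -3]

step 0: pivot -2 → sign −
step 1: pivot -1 → sign −
step 2: pivot 4 → sign +
step 3: pivot 2 → sign +
step 4: pivot 3/4 → sign +
signature = (3, 2, 0)

Answer: (3, 2, 0)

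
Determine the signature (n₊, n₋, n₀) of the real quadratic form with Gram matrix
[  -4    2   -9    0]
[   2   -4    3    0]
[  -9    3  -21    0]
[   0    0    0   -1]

step 0: pivot -4 → sign −
step 1: pivot -3 → sign −
step 2: pivot -1 → sign −
step 3: row/col 3 already zero → sign 0
signature = (0, 3, 1)

Answer: (0, 3, 1)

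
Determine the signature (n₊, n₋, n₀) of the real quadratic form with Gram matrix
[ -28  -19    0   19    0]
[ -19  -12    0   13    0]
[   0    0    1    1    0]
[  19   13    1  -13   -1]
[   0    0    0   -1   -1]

step 0: pivot -28 → sign −
step 1: pivot 25/28 → sign +
step 2: pivot 1 → sign +
step 3: pivot -28/25 → sign −
step 4: pivot -3/28 → sign −
signature = (2, 3, 0)

Answer: (2, 3, 0)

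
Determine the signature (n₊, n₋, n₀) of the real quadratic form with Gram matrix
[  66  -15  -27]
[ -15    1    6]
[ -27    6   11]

Answer: (1, 2, 0)

Derivation:
step 0: pivot 66 → sign +
step 1: pivot -53/22 → sign −
step 2: pivot -2/53 → sign −
signature = (1, 2, 0)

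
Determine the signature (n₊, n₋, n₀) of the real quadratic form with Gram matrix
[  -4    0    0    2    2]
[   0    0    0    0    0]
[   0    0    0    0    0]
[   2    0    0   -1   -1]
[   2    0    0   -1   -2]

step 0: pivot -4 → sign −
step 1: pivot -1 → sign −
step 2: row/col 2 already zero → sign 0
step 3: row/col 3 already zero → sign 0
step 4: row/col 4 already zero → sign 0
signature = (0, 2, 3)

Answer: (0, 2, 3)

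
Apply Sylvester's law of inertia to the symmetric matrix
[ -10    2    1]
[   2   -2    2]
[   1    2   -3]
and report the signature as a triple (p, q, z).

Answer: (1, 2, 0)

Derivation:
step 0: pivot -10 → sign −
step 1: pivot -8/5 → sign −
step 2: pivot 1/8 → sign +
signature = (1, 2, 0)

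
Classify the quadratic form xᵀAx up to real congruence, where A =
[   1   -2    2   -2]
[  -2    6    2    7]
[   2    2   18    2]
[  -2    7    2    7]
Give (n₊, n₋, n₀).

Answer: (3, 1, 0)

Derivation:
step 0: pivot 1 → sign +
step 1: pivot 2 → sign +
step 2: pivot -4 → sign −
step 3: pivot 3/4 → sign +
signature = (3, 1, 0)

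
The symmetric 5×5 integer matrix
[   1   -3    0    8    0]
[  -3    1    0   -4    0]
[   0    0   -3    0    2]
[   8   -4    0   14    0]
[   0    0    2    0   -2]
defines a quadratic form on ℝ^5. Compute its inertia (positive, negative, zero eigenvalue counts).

Answer: (1, 3, 1)

Derivation:
step 0: pivot 1 → sign +
step 1: pivot -8 → sign −
step 2: pivot -3 → sign −
step 3: pivot -2/3 → sign −
step 4: row/col 4 already zero → sign 0
signature = (1, 3, 1)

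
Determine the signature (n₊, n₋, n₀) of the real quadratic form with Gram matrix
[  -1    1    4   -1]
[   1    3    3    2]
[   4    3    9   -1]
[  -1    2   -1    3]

Answer: (3, 1, 0)

Derivation:
step 0: pivot -1 → sign −
step 1: pivot 4 → sign +
step 2: pivot 51/4 → sign +
step 3: pivot 3/17 → sign +
signature = (3, 1, 0)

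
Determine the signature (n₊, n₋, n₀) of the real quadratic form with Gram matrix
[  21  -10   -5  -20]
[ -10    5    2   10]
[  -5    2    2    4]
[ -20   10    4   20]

Answer: (3, 0, 1)

Derivation:
step 0: pivot 21 → sign +
step 1: pivot 5/21 → sign +
step 2: pivot 1/5 → sign +
step 3: row/col 3 already zero → sign 0
signature = (3, 0, 1)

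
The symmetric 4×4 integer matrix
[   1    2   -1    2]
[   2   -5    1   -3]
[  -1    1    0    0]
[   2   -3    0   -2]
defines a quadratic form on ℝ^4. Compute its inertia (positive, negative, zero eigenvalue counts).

step 0: pivot 1 → sign +
step 1: pivot -9 → sign −
step 2: pivot -5/9 → sign −
step 3: pivot 1/5 → sign +
signature = (2, 2, 0)

Answer: (2, 2, 0)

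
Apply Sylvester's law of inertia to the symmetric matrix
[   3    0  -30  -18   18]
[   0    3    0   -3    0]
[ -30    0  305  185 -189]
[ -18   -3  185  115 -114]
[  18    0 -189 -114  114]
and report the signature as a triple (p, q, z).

Answer: (3, 2, 0)

Derivation:
step 0: pivot 3 → sign +
step 1: pivot 3 → sign +
step 2: pivot 5 → sign +
step 3: pivot -1 → sign −
step 4: pivot -6/5 → sign −
signature = (3, 2, 0)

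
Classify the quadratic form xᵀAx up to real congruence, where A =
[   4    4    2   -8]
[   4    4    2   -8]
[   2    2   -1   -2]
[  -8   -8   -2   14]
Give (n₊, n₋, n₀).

Answer: (1, 1, 2)

Derivation:
step 0: pivot 4 → sign +
step 1: pivot -2 → sign −
step 2: row/col 2 already zero → sign 0
step 3: row/col 3 already zero → sign 0
signature = (1, 1, 2)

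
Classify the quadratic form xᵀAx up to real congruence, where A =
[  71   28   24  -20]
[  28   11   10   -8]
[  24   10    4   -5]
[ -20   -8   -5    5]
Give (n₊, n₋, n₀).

Answer: (2, 2, 0)

Derivation:
step 0: pivot 71 → sign +
step 1: pivot -3/71 → sign −
step 2: pivot 8/3 → sign +
step 3: pivot -3/8 → sign −
signature = (2, 2, 0)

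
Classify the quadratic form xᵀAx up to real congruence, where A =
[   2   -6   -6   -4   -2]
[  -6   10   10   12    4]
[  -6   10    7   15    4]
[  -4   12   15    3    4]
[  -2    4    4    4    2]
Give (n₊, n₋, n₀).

step 0: pivot 2 → sign +
step 1: pivot -8 → sign −
step 2: pivot -3 → sign −
step 3: pivot -2 → sign −
step 4: pivot 1/2 → sign +
signature = (2, 3, 0)

Answer: (2, 3, 0)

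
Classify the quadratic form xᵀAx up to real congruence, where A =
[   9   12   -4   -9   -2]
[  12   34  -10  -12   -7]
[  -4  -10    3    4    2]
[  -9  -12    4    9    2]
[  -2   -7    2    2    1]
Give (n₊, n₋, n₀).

Answer: (3, 1, 1)

Derivation:
step 0: pivot 9 → sign +
step 1: pivot 18 → sign +
step 2: pivot 1/81 → sign +
step 3: pivot -1/2 → sign −
step 4: row/col 4 already zero → sign 0
signature = (3, 1, 1)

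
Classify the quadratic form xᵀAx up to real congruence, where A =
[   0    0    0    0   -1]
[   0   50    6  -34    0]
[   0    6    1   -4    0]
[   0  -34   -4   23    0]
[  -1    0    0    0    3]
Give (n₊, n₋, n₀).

step 0: pivot 50 → sign +
step 1: pivot 7/25 → sign +
step 2: pivot -1/7 → sign −
step 3: pivot 3 → sign +
step 4: pivot -1/3 → sign −
signature = (3, 2, 0)

Answer: (3, 2, 0)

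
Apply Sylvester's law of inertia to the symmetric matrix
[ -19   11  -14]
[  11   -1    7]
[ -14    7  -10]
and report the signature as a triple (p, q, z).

Answer: (2, 1, 0)

Derivation:
step 0: pivot -19 → sign −
step 1: pivot 102/19 → sign +
step 2: pivot 3/34 → sign +
signature = (2, 1, 0)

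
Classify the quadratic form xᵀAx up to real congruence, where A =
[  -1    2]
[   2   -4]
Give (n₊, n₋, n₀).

step 0: pivot -1 → sign −
step 1: row/col 1 already zero → sign 0
signature = (0, 1, 1)

Answer: (0, 1, 1)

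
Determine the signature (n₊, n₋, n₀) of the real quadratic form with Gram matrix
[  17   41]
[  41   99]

step 0: pivot 17 → sign +
step 1: pivot 2/17 → sign +
signature = (2, 0, 0)

Answer: (2, 0, 0)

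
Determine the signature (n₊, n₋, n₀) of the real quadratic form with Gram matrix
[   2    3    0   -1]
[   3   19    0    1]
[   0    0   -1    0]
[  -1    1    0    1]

step 0: pivot 2 → sign +
step 1: pivot 29/2 → sign +
step 2: pivot -1 → sign −
step 3: pivot 2/29 → sign +
signature = (3, 1, 0)

Answer: (3, 1, 0)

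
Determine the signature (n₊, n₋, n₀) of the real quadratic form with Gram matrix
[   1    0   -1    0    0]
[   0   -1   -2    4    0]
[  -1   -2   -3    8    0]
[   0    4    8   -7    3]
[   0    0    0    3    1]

Answer: (2, 1, 2)

Derivation:
step 0: pivot 1 → sign +
step 1: pivot -1 → sign −
step 2: pivot 9 → sign +
step 3: row/col 3 already zero → sign 0
step 4: row/col 4 already zero → sign 0
signature = (2, 1, 2)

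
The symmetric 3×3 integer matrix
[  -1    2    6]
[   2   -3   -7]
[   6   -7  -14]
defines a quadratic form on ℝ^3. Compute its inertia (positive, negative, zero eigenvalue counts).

Answer: (1, 2, 0)

Derivation:
step 0: pivot -1 → sign −
step 1: pivot 1 → sign +
step 2: pivot -3 → sign −
signature = (1, 2, 0)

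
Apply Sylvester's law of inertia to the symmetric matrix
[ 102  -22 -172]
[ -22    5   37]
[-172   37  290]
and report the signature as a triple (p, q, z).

Answer: (2, 1, 0)

Derivation:
step 0: pivot 102 → sign +
step 1: pivot 13/51 → sign +
step 2: pivot -1/13 → sign −
signature = (2, 1, 0)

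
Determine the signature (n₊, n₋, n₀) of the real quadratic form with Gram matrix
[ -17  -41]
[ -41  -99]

Answer: (0, 2, 0)

Derivation:
step 0: pivot -17 → sign −
step 1: pivot -2/17 → sign −
signature = (0, 2, 0)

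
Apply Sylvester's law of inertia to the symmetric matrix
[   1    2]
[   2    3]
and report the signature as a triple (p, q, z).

step 0: pivot 1 → sign +
step 1: pivot -1 → sign −
signature = (1, 1, 0)

Answer: (1, 1, 0)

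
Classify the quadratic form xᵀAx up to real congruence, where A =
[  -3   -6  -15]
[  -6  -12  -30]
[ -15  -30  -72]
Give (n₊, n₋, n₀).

step 0: pivot -3 → sign −
step 1: pivot 3 → sign +
step 2: row/col 2 already zero → sign 0
signature = (1, 1, 1)

Answer: (1, 1, 1)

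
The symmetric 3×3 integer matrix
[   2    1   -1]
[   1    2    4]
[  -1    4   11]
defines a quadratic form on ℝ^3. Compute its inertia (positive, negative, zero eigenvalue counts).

step 0: pivot 2 → sign +
step 1: pivot 3/2 → sign +
step 2: pivot -3 → sign −
signature = (2, 1, 0)

Answer: (2, 1, 0)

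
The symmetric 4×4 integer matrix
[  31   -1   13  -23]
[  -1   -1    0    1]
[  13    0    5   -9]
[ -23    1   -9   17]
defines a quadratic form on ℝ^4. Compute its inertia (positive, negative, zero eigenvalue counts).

step 0: pivot 31 → sign +
step 1: pivot -32/31 → sign −
step 2: pivot -9/32 → sign −
step 3: pivot 2 → sign +
signature = (2, 2, 0)

Answer: (2, 2, 0)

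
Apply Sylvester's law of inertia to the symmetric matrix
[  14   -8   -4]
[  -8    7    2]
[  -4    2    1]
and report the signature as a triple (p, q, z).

step 0: pivot 14 → sign +
step 1: pivot 17/7 → sign +
step 2: pivot -3/17 → sign −
signature = (2, 1, 0)

Answer: (2, 1, 0)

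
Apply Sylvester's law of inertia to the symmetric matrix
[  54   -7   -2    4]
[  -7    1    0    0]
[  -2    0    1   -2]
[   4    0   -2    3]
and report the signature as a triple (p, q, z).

step 0: pivot 54 → sign +
step 1: pivot 5/54 → sign +
step 2: pivot 1/5 → sign +
step 3: pivot -1 → sign −
signature = (3, 1, 0)

Answer: (3, 1, 0)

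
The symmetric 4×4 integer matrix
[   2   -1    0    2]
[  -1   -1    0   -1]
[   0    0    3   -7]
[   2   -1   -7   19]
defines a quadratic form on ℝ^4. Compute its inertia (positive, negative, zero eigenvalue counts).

Answer: (3, 1, 0)

Derivation:
step 0: pivot 2 → sign +
step 1: pivot -3/2 → sign −
step 2: pivot 3 → sign +
step 3: pivot 2/3 → sign +
signature = (3, 1, 0)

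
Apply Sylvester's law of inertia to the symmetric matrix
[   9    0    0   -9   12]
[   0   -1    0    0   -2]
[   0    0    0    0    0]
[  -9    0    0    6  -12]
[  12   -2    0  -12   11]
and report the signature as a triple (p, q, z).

Answer: (1, 3, 1)

Derivation:
step 0: pivot 9 → sign +
step 1: pivot -1 → sign −
step 2: pivot -3 → sign −
step 3: pivot -1 → sign −
step 4: row/col 4 already zero → sign 0
signature = (1, 3, 1)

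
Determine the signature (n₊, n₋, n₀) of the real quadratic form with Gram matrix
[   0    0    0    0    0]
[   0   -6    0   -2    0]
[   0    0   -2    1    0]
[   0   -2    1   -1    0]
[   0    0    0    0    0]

step 0: pivot -6 → sign −
step 1: pivot -2 → sign −
step 2: pivot 1/6 → sign +
step 3: row/col 3 already zero → sign 0
step 4: row/col 4 already zero → sign 0
signature = (1, 2, 2)

Answer: (1, 2, 2)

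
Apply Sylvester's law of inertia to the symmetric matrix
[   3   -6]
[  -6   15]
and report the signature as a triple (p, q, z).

step 0: pivot 3 → sign +
step 1: pivot 3 → sign +
signature = (2, 0, 0)

Answer: (2, 0, 0)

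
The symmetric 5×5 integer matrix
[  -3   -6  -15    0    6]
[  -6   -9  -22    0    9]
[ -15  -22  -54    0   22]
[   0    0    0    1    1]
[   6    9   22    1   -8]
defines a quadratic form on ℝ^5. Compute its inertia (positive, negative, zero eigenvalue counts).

Answer: (2, 2, 1)

Derivation:
step 0: pivot -3 → sign −
step 1: pivot 3 → sign +
step 2: pivot -1/3 → sign −
step 3: pivot 1 → sign +
step 4: row/col 4 already zero → sign 0
signature = (2, 2, 1)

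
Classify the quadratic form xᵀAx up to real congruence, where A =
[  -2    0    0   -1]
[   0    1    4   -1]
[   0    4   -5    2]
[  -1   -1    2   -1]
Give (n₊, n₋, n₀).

Answer: (2, 2, 0)

Derivation:
step 0: pivot -2 → sign −
step 1: pivot 1 → sign +
step 2: pivot -21 → sign −
step 3: pivot 3/14 → sign +
signature = (2, 2, 0)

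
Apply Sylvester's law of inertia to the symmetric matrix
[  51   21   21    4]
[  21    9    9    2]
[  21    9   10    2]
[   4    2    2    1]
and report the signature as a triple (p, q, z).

Answer: (4, 0, 0)

Derivation:
step 0: pivot 51 → sign +
step 1: pivot 6/17 → sign +
step 2: pivot 1 → sign +
step 3: pivot 1/3 → sign +
signature = (4, 0, 0)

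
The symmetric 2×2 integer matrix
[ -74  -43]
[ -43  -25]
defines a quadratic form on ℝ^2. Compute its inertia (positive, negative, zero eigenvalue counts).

Answer: (0, 2, 0)

Derivation:
step 0: pivot -74 → sign −
step 1: pivot -1/74 → sign −
signature = (0, 2, 0)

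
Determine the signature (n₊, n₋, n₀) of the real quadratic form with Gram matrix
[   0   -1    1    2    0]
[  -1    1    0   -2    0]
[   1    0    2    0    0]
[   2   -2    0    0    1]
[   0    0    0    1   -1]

step 0: pivot 1 → sign +
step 1: pivot -1 → sign −
step 2: pivot 3 → sign +
step 3: pivot -4 → sign −
step 4: pivot -3/4 → sign −
signature = (2, 3, 0)

Answer: (2, 3, 0)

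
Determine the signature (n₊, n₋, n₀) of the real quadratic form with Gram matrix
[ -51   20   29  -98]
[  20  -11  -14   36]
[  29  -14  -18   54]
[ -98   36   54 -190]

step 0: pivot -51 → sign −
step 1: pivot -161/51 → sign −
step 2: pivot 109/161 → sign +
step 3: pivot 6/109 → sign +
signature = (2, 2, 0)

Answer: (2, 2, 0)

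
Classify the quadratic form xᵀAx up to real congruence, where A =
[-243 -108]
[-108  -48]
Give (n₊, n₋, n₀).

Answer: (0, 1, 1)

Derivation:
step 0: pivot -243 → sign −
step 1: row/col 1 already zero → sign 0
signature = (0, 1, 1)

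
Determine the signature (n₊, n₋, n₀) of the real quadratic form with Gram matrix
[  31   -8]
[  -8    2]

step 0: pivot 31 → sign +
step 1: pivot -2/31 → sign −
signature = (1, 1, 0)

Answer: (1, 1, 0)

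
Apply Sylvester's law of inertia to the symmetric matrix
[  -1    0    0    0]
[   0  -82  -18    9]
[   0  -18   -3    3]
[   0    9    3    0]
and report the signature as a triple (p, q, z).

Answer: (1, 3, 0)

Derivation:
step 0: pivot -1 → sign −
step 1: pivot -82 → sign −
step 2: pivot 39/41 → sign +
step 3: pivot -3/26 → sign −
signature = (1, 3, 0)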